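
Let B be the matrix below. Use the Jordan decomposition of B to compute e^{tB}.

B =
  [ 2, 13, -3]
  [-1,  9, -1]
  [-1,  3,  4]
e^{tB} =
  [-t^2*exp(5*t)/2 - 3*t*exp(5*t) + exp(5*t), 2*t^2*exp(5*t) + 13*t*exp(5*t), -t^2*exp(5*t)/2 - 3*t*exp(5*t)]
  [-t*exp(5*t), 4*t*exp(5*t) + exp(5*t), -t*exp(5*t)]
  [t^2*exp(5*t)/2 - t*exp(5*t), -2*t^2*exp(5*t) + 3*t*exp(5*t), t^2*exp(5*t)/2 - t*exp(5*t) + exp(5*t)]

Strategy: write B = P · J · P⁻¹ where J is a Jordan canonical form, so e^{tB} = P · e^{tJ} · P⁻¹, and e^{tJ} can be computed block-by-block.

B has Jordan form
J =
  [5, 1, 0]
  [0, 5, 1]
  [0, 0, 5]
(up to reordering of blocks).

Per-block formulas:
  For a 3×3 Jordan block J_3(5): exp(t · J_3(5)) = e^(5t)·(I + t·N + (t^2/2)·N^2), where N is the 3×3 nilpotent shift.

After assembling e^{tJ} and conjugating by P, we get:

e^{tB} =
  [-t^2*exp(5*t)/2 - 3*t*exp(5*t) + exp(5*t), 2*t^2*exp(5*t) + 13*t*exp(5*t), -t^2*exp(5*t)/2 - 3*t*exp(5*t)]
  [-t*exp(5*t), 4*t*exp(5*t) + exp(5*t), -t*exp(5*t)]
  [t^2*exp(5*t)/2 - t*exp(5*t), -2*t^2*exp(5*t) + 3*t*exp(5*t), t^2*exp(5*t)/2 - t*exp(5*t) + exp(5*t)]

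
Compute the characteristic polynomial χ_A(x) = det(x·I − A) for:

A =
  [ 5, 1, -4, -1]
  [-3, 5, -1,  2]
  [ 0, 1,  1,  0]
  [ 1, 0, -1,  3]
x^4 - 14*x^3 + 73*x^2 - 168*x + 144

Expanding det(x·I − A) (e.g. by cofactor expansion or by noting that A is similar to its Jordan form J, which has the same characteristic polynomial as A) gives
  χ_A(x) = x^4 - 14*x^3 + 73*x^2 - 168*x + 144
which factors as (x - 4)^2*(x - 3)^2. The eigenvalues (with algebraic multiplicities) are λ = 3 with multiplicity 2, λ = 4 with multiplicity 2.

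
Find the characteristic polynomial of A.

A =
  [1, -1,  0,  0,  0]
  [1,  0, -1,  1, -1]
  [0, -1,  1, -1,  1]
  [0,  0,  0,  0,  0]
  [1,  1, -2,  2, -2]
x^5

Expanding det(x·I − A) (e.g. by cofactor expansion or by noting that A is similar to its Jordan form J, which has the same characteristic polynomial as A) gives
  χ_A(x) = x^5
which factors as x^5. The eigenvalues (with algebraic multiplicities) are λ = 0 with multiplicity 5.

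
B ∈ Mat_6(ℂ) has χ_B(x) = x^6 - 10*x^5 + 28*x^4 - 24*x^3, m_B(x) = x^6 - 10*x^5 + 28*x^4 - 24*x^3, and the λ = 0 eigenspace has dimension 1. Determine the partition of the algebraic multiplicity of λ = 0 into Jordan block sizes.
Block sizes for λ = 0: [3]

Step 1 — from the characteristic polynomial, algebraic multiplicity of λ = 0 is 3. From dim ker(B − (0)·I) = 1, there are exactly 1 Jordan blocks for λ = 0.
Step 2 — from the minimal polynomial, the factor (x − 0)^3 tells us the largest block for λ = 0 has size 3.
Step 3 — with total size 3, 1 blocks, and largest block 3, the block sizes (in nonincreasing order) are [3].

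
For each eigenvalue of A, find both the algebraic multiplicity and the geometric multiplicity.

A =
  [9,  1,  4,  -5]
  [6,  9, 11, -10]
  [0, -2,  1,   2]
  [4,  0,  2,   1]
λ = 5: alg = 4, geom = 2

Step 1 — factor the characteristic polynomial to read off the algebraic multiplicities:
  χ_A(x) = (x - 5)^4

Step 2 — compute geometric multiplicities via the rank-nullity identity g(λ) = n − rank(A − λI):
  rank(A − (5)·I) = 2, so dim ker(A − (5)·I) = n − 2 = 2

Summary:
  λ = 5: algebraic multiplicity = 4, geometric multiplicity = 2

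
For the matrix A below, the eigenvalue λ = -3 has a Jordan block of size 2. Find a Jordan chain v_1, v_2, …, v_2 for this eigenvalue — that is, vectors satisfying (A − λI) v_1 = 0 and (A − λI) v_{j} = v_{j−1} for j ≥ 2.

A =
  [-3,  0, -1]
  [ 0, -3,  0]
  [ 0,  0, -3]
A Jordan chain for λ = -3 of length 2:
v_1 = (-1, 0, 0)ᵀ
v_2 = (0, 0, 1)ᵀ

Let N = A − (-3)·I. We want v_2 with N^2 v_2 = 0 but N^1 v_2 ≠ 0; then v_{j-1} := N · v_j for j = 2, …, 2.

Pick v_2 = (0, 0, 1)ᵀ.
Then v_1 = N · v_2 = (-1, 0, 0)ᵀ.

Sanity check: (A − (-3)·I) v_1 = (0, 0, 0)ᵀ = 0. ✓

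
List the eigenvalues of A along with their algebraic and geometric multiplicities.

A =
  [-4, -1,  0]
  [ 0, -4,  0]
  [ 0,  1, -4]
λ = -4: alg = 3, geom = 2

Step 1 — factor the characteristic polynomial to read off the algebraic multiplicities:
  χ_A(x) = (x + 4)^3

Step 2 — compute geometric multiplicities via the rank-nullity identity g(λ) = n − rank(A − λI):
  rank(A − (-4)·I) = 1, so dim ker(A − (-4)·I) = n − 1 = 2

Summary:
  λ = -4: algebraic multiplicity = 3, geometric multiplicity = 2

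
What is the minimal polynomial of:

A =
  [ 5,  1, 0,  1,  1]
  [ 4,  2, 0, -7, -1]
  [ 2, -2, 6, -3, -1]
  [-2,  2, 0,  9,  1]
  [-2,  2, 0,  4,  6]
x^2 - 11*x + 30

The characteristic polynomial is χ_A(x) = (x - 6)^3*(x - 5)^2, so the eigenvalues are known. The minimal polynomial is
  m_A(x) = Π_λ (x − λ)^{k_λ}
where k_λ is the size of the *largest* Jordan block for λ (equivalently, the smallest k with (A − λI)^k v = 0 for every generalised eigenvector v of λ).

  λ = 5: largest Jordan block has size 1, contributing (x − 5)
  λ = 6: largest Jordan block has size 1, contributing (x − 6)

So m_A(x) = (x - 6)*(x - 5) = x^2 - 11*x + 30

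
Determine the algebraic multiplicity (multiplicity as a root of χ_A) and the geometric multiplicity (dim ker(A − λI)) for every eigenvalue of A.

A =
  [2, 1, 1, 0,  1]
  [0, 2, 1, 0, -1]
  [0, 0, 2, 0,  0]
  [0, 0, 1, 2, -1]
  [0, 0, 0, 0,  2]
λ = 2: alg = 5, geom = 3

Step 1 — factor the characteristic polynomial to read off the algebraic multiplicities:
  χ_A(x) = (x - 2)^5

Step 2 — compute geometric multiplicities via the rank-nullity identity g(λ) = n − rank(A − λI):
  rank(A − (2)·I) = 2, so dim ker(A − (2)·I) = n − 2 = 3

Summary:
  λ = 2: algebraic multiplicity = 5, geometric multiplicity = 3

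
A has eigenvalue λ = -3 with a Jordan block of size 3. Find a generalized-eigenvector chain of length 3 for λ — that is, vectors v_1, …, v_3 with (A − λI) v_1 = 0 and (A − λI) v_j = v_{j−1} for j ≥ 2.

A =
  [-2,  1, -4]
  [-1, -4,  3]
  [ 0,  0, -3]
A Jordan chain for λ = -3 of length 3:
v_1 = (-1, 1, 0)ᵀ
v_2 = (-4, 3, 0)ᵀ
v_3 = (0, 0, 1)ᵀ

Let N = A − (-3)·I. We want v_3 with N^3 v_3 = 0 but N^2 v_3 ≠ 0; then v_{j-1} := N · v_j for j = 3, …, 2.

Pick v_3 = (0, 0, 1)ᵀ.
Then v_2 = N · v_3 = (-4, 3, 0)ᵀ.
Then v_1 = N · v_2 = (-1, 1, 0)ᵀ.

Sanity check: (A − (-3)·I) v_1 = (0, 0, 0)ᵀ = 0. ✓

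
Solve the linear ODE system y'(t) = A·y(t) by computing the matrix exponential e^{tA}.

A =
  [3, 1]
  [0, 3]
e^{tA} =
  [exp(3*t), t*exp(3*t)]
  [0, exp(3*t)]

Strategy: write A = P · J · P⁻¹ where J is a Jordan canonical form, so e^{tA} = P · e^{tJ} · P⁻¹, and e^{tJ} can be computed block-by-block.

A has Jordan form
J =
  [3, 1]
  [0, 3]
(up to reordering of blocks).

Per-block formulas:
  For a 2×2 Jordan block J_2(3): exp(t · J_2(3)) = e^(3t)·(I + t·N), where N is the 2×2 nilpotent shift.

After assembling e^{tJ} and conjugating by P, we get:

e^{tA} =
  [exp(3*t), t*exp(3*t)]
  [0, exp(3*t)]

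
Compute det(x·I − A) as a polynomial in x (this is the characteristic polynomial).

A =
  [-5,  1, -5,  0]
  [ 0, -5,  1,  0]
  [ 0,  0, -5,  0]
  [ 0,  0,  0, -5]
x^4 + 20*x^3 + 150*x^2 + 500*x + 625

Expanding det(x·I − A) (e.g. by cofactor expansion or by noting that A is similar to its Jordan form J, which has the same characteristic polynomial as A) gives
  χ_A(x) = x^4 + 20*x^3 + 150*x^2 + 500*x + 625
which factors as (x + 5)^4. The eigenvalues (with algebraic multiplicities) are λ = -5 with multiplicity 4.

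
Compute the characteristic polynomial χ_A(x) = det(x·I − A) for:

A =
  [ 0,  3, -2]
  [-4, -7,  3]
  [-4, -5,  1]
x^3 + 6*x^2 + 12*x + 8

Expanding det(x·I − A) (e.g. by cofactor expansion or by noting that A is similar to its Jordan form J, which has the same characteristic polynomial as A) gives
  χ_A(x) = x^3 + 6*x^2 + 12*x + 8
which factors as (x + 2)^3. The eigenvalues (with algebraic multiplicities) are λ = -2 with multiplicity 3.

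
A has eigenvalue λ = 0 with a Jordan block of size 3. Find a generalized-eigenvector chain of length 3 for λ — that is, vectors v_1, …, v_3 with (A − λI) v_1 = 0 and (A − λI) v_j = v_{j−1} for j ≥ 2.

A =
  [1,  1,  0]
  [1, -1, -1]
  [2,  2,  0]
A Jordan chain for λ = 0 of length 3:
v_1 = (2, -2, 4)ᵀ
v_2 = (1, 1, 2)ᵀ
v_3 = (1, 0, 0)ᵀ

Let N = A − (0)·I. We want v_3 with N^3 v_3 = 0 but N^2 v_3 ≠ 0; then v_{j-1} := N · v_j for j = 3, …, 2.

Pick v_3 = (1, 0, 0)ᵀ.
Then v_2 = N · v_3 = (1, 1, 2)ᵀ.
Then v_1 = N · v_2 = (2, -2, 4)ᵀ.

Sanity check: (A − (0)·I) v_1 = (0, 0, 0)ᵀ = 0. ✓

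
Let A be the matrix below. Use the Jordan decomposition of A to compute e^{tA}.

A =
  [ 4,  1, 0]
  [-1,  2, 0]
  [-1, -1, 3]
e^{tA} =
  [t*exp(3*t) + exp(3*t), t*exp(3*t), 0]
  [-t*exp(3*t), -t*exp(3*t) + exp(3*t), 0]
  [-t*exp(3*t), -t*exp(3*t), exp(3*t)]

Strategy: write A = P · J · P⁻¹ where J is a Jordan canonical form, so e^{tA} = P · e^{tJ} · P⁻¹, and e^{tJ} can be computed block-by-block.

A has Jordan form
J =
  [3, 1, 0]
  [0, 3, 0]
  [0, 0, 3]
(up to reordering of blocks).

Per-block formulas:
  For a 2×2 Jordan block J_2(3): exp(t · J_2(3)) = e^(3t)·(I + t·N), where N is the 2×2 nilpotent shift.
  For a 1×1 block at λ = 3: exp(t · [3]) = [e^(3t)].

After assembling e^{tJ} and conjugating by P, we get:

e^{tA} =
  [t*exp(3*t) + exp(3*t), t*exp(3*t), 0]
  [-t*exp(3*t), -t*exp(3*t) + exp(3*t), 0]
  [-t*exp(3*t), -t*exp(3*t), exp(3*t)]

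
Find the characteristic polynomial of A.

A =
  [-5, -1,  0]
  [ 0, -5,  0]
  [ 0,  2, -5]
x^3 + 15*x^2 + 75*x + 125

Expanding det(x·I − A) (e.g. by cofactor expansion or by noting that A is similar to its Jordan form J, which has the same characteristic polynomial as A) gives
  χ_A(x) = x^3 + 15*x^2 + 75*x + 125
which factors as (x + 5)^3. The eigenvalues (with algebraic multiplicities) are λ = -5 with multiplicity 3.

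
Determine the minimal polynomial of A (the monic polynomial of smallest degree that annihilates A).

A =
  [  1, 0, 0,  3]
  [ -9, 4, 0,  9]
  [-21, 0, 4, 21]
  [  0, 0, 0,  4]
x^2 - 5*x + 4

The characteristic polynomial is χ_A(x) = (x - 4)^3*(x - 1), so the eigenvalues are known. The minimal polynomial is
  m_A(x) = Π_λ (x − λ)^{k_λ}
where k_λ is the size of the *largest* Jordan block for λ (equivalently, the smallest k with (A − λI)^k v = 0 for every generalised eigenvector v of λ).

  λ = 1: largest Jordan block has size 1, contributing (x − 1)
  λ = 4: largest Jordan block has size 1, contributing (x − 4)

So m_A(x) = (x - 4)*(x - 1) = x^2 - 5*x + 4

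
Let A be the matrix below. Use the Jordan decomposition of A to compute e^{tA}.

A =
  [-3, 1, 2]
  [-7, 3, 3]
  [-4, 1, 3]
e^{tA} =
  [t^2*exp(t)/2 - 4*t*exp(t) + exp(t), t*exp(t), -t^2*exp(t)/2 + 2*t*exp(t)]
  [t^2*exp(t) - 7*t*exp(t), 2*t*exp(t) + exp(t), -t^2*exp(t) + 3*t*exp(t)]
  [t^2*exp(t)/2 - 4*t*exp(t), t*exp(t), -t^2*exp(t)/2 + 2*t*exp(t) + exp(t)]

Strategy: write A = P · J · P⁻¹ where J is a Jordan canonical form, so e^{tA} = P · e^{tJ} · P⁻¹, and e^{tJ} can be computed block-by-block.

A has Jordan form
J =
  [1, 1, 0]
  [0, 1, 1]
  [0, 0, 1]
(up to reordering of blocks).

Per-block formulas:
  For a 3×3 Jordan block J_3(1): exp(t · J_3(1)) = e^(1t)·(I + t·N + (t^2/2)·N^2), where N is the 3×3 nilpotent shift.

After assembling e^{tJ} and conjugating by P, we get:

e^{tA} =
  [t^2*exp(t)/2 - 4*t*exp(t) + exp(t), t*exp(t), -t^2*exp(t)/2 + 2*t*exp(t)]
  [t^2*exp(t) - 7*t*exp(t), 2*t*exp(t) + exp(t), -t^2*exp(t) + 3*t*exp(t)]
  [t^2*exp(t)/2 - 4*t*exp(t), t*exp(t), -t^2*exp(t)/2 + 2*t*exp(t) + exp(t)]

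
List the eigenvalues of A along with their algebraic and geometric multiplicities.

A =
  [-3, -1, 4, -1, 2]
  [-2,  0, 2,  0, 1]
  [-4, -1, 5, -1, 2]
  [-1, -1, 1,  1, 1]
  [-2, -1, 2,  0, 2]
λ = 1: alg = 5, geom = 2

Step 1 — factor the characteristic polynomial to read off the algebraic multiplicities:
  χ_A(x) = (x - 1)^5

Step 2 — compute geometric multiplicities via the rank-nullity identity g(λ) = n − rank(A − λI):
  rank(A − (1)·I) = 3, so dim ker(A − (1)·I) = n − 3 = 2

Summary:
  λ = 1: algebraic multiplicity = 5, geometric multiplicity = 2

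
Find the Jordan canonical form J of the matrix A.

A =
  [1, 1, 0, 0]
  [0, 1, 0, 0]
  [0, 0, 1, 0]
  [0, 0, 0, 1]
J_2(1) ⊕ J_1(1) ⊕ J_1(1)

The characteristic polynomial is
  det(x·I − A) = x^4 - 4*x^3 + 6*x^2 - 4*x + 1 = (x - 1)^4

Eigenvalues and multiplicities (the geometric multiplicity of λ is n − rank(A − λI), which equals the number of Jordan blocks for λ):
  λ = 1: algebraic multiplicity = 4, geometric multiplicity = 3

Determining the block sizes for each eigenvalue:
  λ = 1: 3 blocks summing to 4 forces exactly one block of size 2 and the rest size 1 → block sizes [2, 1, 1]

Assembling the blocks gives a Jordan form
J =
  [1, 1, 0, 0]
  [0, 1, 0, 0]
  [0, 0, 1, 0]
  [0, 0, 0, 1]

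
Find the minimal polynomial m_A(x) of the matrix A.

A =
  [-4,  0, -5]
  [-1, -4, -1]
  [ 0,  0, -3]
x^3 + 11*x^2 + 40*x + 48

The characteristic polynomial is χ_A(x) = (x + 3)*(x + 4)^2, so the eigenvalues are known. The minimal polynomial is
  m_A(x) = Π_λ (x − λ)^{k_λ}
where k_λ is the size of the *largest* Jordan block for λ (equivalently, the smallest k with (A − λI)^k v = 0 for every generalised eigenvector v of λ).

  λ = -4: largest Jordan block has size 2, contributing (x + 4)^2
  λ = -3: largest Jordan block has size 1, contributing (x + 3)

So m_A(x) = (x + 3)*(x + 4)^2 = x^3 + 11*x^2 + 40*x + 48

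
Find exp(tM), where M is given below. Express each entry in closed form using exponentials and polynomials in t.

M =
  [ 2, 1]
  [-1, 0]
e^{tM} =
  [t*exp(t) + exp(t), t*exp(t)]
  [-t*exp(t), -t*exp(t) + exp(t)]

Strategy: write M = P · J · P⁻¹ where J is a Jordan canonical form, so e^{tM} = P · e^{tJ} · P⁻¹, and e^{tJ} can be computed block-by-block.

M has Jordan form
J =
  [1, 1]
  [0, 1]
(up to reordering of blocks).

Per-block formulas:
  For a 2×2 Jordan block J_2(1): exp(t · J_2(1)) = e^(1t)·(I + t·N), where N is the 2×2 nilpotent shift.

After assembling e^{tJ} and conjugating by P, we get:

e^{tM} =
  [t*exp(t) + exp(t), t*exp(t)]
  [-t*exp(t), -t*exp(t) + exp(t)]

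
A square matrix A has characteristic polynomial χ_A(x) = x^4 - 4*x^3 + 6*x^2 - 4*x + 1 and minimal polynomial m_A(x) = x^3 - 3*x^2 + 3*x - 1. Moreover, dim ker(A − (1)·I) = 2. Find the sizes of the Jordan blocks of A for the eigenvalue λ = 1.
Block sizes for λ = 1: [3, 1]

Step 1 — from the characteristic polynomial, algebraic multiplicity of λ = 1 is 4. From dim ker(A − (1)·I) = 2, there are exactly 2 Jordan blocks for λ = 1.
Step 2 — from the minimal polynomial, the factor (x − 1)^3 tells us the largest block for λ = 1 has size 3.
Step 3 — with total size 4, 2 blocks, and largest block 3, the block sizes (in nonincreasing order) are [3, 1].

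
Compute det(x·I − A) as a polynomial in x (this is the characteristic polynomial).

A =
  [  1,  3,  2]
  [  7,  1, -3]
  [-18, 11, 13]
x^3 - 15*x^2 + 75*x - 125

Expanding det(x·I − A) (e.g. by cofactor expansion or by noting that A is similar to its Jordan form J, which has the same characteristic polynomial as A) gives
  χ_A(x) = x^3 - 15*x^2 + 75*x - 125
which factors as (x - 5)^3. The eigenvalues (with algebraic multiplicities) are λ = 5 with multiplicity 3.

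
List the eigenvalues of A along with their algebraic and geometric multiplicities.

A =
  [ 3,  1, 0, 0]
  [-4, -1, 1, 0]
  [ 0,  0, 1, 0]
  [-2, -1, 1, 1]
λ = 1: alg = 4, geom = 2

Step 1 — factor the characteristic polynomial to read off the algebraic multiplicities:
  χ_A(x) = (x - 1)^4

Step 2 — compute geometric multiplicities via the rank-nullity identity g(λ) = n − rank(A − λI):
  rank(A − (1)·I) = 2, so dim ker(A − (1)·I) = n − 2 = 2

Summary:
  λ = 1: algebraic multiplicity = 4, geometric multiplicity = 2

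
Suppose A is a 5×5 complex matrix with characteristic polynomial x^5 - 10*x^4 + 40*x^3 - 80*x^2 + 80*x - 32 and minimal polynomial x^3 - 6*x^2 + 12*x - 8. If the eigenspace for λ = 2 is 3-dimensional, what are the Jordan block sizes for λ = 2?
Block sizes for λ = 2: [3, 1, 1]

Step 1 — from the characteristic polynomial, algebraic multiplicity of λ = 2 is 5. From dim ker(A − (2)·I) = 3, there are exactly 3 Jordan blocks for λ = 2.
Step 2 — from the minimal polynomial, the factor (x − 2)^3 tells us the largest block for λ = 2 has size 3.
Step 3 — with total size 5, 3 blocks, and largest block 3, the block sizes (in nonincreasing order) are [3, 1, 1].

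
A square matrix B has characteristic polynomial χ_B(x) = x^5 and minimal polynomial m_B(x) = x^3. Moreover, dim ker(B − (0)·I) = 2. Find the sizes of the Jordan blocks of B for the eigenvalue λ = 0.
Block sizes for λ = 0: [3, 2]

Step 1 — from the characteristic polynomial, algebraic multiplicity of λ = 0 is 5. From dim ker(B − (0)·I) = 2, there are exactly 2 Jordan blocks for λ = 0.
Step 2 — from the minimal polynomial, the factor (x − 0)^3 tells us the largest block for λ = 0 has size 3.
Step 3 — with total size 5, 2 blocks, and largest block 3, the block sizes (in nonincreasing order) are [3, 2].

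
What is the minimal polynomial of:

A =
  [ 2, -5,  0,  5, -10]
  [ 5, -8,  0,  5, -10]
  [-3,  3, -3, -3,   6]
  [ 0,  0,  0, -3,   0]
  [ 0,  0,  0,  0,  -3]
x^2 + 6*x + 9

The characteristic polynomial is χ_A(x) = (x + 3)^5, so the eigenvalues are known. The minimal polynomial is
  m_A(x) = Π_λ (x − λ)^{k_λ}
where k_λ is the size of the *largest* Jordan block for λ (equivalently, the smallest k with (A − λI)^k v = 0 for every generalised eigenvector v of λ).

  λ = -3: largest Jordan block has size 2, contributing (x + 3)^2

So m_A(x) = (x + 3)^2 = x^2 + 6*x + 9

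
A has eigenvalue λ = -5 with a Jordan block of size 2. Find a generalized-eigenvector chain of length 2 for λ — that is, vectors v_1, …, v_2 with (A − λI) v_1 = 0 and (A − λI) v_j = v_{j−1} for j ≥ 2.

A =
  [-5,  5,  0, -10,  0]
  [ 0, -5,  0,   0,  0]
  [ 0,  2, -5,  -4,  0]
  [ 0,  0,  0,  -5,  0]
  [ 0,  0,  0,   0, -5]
A Jordan chain for λ = -5 of length 2:
v_1 = (5, 0, 2, 0, 0)ᵀ
v_2 = (0, 1, 0, 0, 0)ᵀ

Let N = A − (-5)·I. We want v_2 with N^2 v_2 = 0 but N^1 v_2 ≠ 0; then v_{j-1} := N · v_j for j = 2, …, 2.

Pick v_2 = (0, 1, 0, 0, 0)ᵀ.
Then v_1 = N · v_2 = (5, 0, 2, 0, 0)ᵀ.

Sanity check: (A − (-5)·I) v_1 = (0, 0, 0, 0, 0)ᵀ = 0. ✓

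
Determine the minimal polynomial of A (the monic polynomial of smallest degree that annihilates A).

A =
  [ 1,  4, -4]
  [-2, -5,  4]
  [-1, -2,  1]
x^2 + 2*x + 1

The characteristic polynomial is χ_A(x) = (x + 1)^3, so the eigenvalues are known. The minimal polynomial is
  m_A(x) = Π_λ (x − λ)^{k_λ}
where k_λ is the size of the *largest* Jordan block for λ (equivalently, the smallest k with (A − λI)^k v = 0 for every generalised eigenvector v of λ).

  λ = -1: largest Jordan block has size 2, contributing (x + 1)^2

So m_A(x) = (x + 1)^2 = x^2 + 2*x + 1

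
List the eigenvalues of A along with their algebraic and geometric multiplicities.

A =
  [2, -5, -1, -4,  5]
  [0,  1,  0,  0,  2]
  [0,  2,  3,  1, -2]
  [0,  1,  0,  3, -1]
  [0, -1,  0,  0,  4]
λ = 2: alg = 2, geom = 2; λ = 3: alg = 3, geom = 2

Step 1 — factor the characteristic polynomial to read off the algebraic multiplicities:
  χ_A(x) = (x - 3)^3*(x - 2)^2

Step 2 — compute geometric multiplicities via the rank-nullity identity g(λ) = n − rank(A − λI):
  rank(A − (2)·I) = 3, so dim ker(A − (2)·I) = n − 3 = 2
  rank(A − (3)·I) = 3, so dim ker(A − (3)·I) = n − 3 = 2

Summary:
  λ = 2: algebraic multiplicity = 2, geometric multiplicity = 2
  λ = 3: algebraic multiplicity = 3, geometric multiplicity = 2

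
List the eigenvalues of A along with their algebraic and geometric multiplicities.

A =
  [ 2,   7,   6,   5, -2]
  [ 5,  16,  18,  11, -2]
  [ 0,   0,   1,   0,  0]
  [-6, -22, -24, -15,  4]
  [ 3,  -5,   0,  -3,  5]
λ = 1: alg = 3, geom = 2; λ = 3: alg = 2, geom = 2

Step 1 — factor the characteristic polynomial to read off the algebraic multiplicities:
  χ_A(x) = (x - 3)^2*(x - 1)^3

Step 2 — compute geometric multiplicities via the rank-nullity identity g(λ) = n − rank(A − λI):
  rank(A − (1)·I) = 3, so dim ker(A − (1)·I) = n − 3 = 2
  rank(A − (3)·I) = 3, so dim ker(A − (3)·I) = n − 3 = 2

Summary:
  λ = 1: algebraic multiplicity = 3, geometric multiplicity = 2
  λ = 3: algebraic multiplicity = 2, geometric multiplicity = 2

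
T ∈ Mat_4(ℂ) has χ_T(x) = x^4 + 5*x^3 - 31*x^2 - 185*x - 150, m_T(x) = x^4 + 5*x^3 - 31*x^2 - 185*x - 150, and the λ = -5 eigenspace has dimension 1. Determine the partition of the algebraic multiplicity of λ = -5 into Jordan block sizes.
Block sizes for λ = -5: [2]

Step 1 — from the characteristic polynomial, algebraic multiplicity of λ = -5 is 2. From dim ker(T − (-5)·I) = 1, there are exactly 1 Jordan blocks for λ = -5.
Step 2 — from the minimal polynomial, the factor (x + 5)^2 tells us the largest block for λ = -5 has size 2.
Step 3 — with total size 2, 1 blocks, and largest block 2, the block sizes (in nonincreasing order) are [2].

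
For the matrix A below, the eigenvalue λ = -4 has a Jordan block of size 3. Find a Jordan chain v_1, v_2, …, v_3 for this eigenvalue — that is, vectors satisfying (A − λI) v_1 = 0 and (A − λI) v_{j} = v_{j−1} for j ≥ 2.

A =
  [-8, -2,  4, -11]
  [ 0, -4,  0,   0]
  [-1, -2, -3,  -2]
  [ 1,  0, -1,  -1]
A Jordan chain for λ = -4 of length 3:
v_1 = (1, 0, 1, 0)ᵀ
v_2 = (-4, 0, -1, 1)ᵀ
v_3 = (1, 0, 0, 0)ᵀ

Let N = A − (-4)·I. We want v_3 with N^3 v_3 = 0 but N^2 v_3 ≠ 0; then v_{j-1} := N · v_j for j = 3, …, 2.

Pick v_3 = (1, 0, 0, 0)ᵀ.
Then v_2 = N · v_3 = (-4, 0, -1, 1)ᵀ.
Then v_1 = N · v_2 = (1, 0, 1, 0)ᵀ.

Sanity check: (A − (-4)·I) v_1 = (0, 0, 0, 0)ᵀ = 0. ✓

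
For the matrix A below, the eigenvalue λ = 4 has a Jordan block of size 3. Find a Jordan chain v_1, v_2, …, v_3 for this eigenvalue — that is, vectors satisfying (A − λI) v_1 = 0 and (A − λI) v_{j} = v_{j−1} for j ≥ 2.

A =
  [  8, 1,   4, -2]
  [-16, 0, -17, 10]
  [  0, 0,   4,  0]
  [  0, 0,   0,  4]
A Jordan chain for λ = 4 of length 3:
v_1 = (-1, 4, 0, 0)ᵀ
v_2 = (4, -17, 0, 0)ᵀ
v_3 = (0, 0, 1, 0)ᵀ

Let N = A − (4)·I. We want v_3 with N^3 v_3 = 0 but N^2 v_3 ≠ 0; then v_{j-1} := N · v_j for j = 3, …, 2.

Pick v_3 = (0, 0, 1, 0)ᵀ.
Then v_2 = N · v_3 = (4, -17, 0, 0)ᵀ.
Then v_1 = N · v_2 = (-1, 4, 0, 0)ᵀ.

Sanity check: (A − (4)·I) v_1 = (0, 0, 0, 0)ᵀ = 0. ✓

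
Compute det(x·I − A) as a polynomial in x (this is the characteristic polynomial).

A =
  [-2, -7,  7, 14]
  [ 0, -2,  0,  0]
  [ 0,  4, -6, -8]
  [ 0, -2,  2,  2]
x^4 + 8*x^3 + 24*x^2 + 32*x + 16

Expanding det(x·I − A) (e.g. by cofactor expansion or by noting that A is similar to its Jordan form J, which has the same characteristic polynomial as A) gives
  χ_A(x) = x^4 + 8*x^3 + 24*x^2 + 32*x + 16
which factors as (x + 2)^4. The eigenvalues (with algebraic multiplicities) are λ = -2 with multiplicity 4.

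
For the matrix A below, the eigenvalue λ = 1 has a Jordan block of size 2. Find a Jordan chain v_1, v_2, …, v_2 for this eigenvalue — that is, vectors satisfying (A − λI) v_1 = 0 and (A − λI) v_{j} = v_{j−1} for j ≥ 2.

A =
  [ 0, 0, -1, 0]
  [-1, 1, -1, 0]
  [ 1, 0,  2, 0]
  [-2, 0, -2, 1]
A Jordan chain for λ = 1 of length 2:
v_1 = (-1, -1, 1, -2)ᵀ
v_2 = (1, 0, 0, 0)ᵀ

Let N = A − (1)·I. We want v_2 with N^2 v_2 = 0 but N^1 v_2 ≠ 0; then v_{j-1} := N · v_j for j = 2, …, 2.

Pick v_2 = (1, 0, 0, 0)ᵀ.
Then v_1 = N · v_2 = (-1, -1, 1, -2)ᵀ.

Sanity check: (A − (1)·I) v_1 = (0, 0, 0, 0)ᵀ = 0. ✓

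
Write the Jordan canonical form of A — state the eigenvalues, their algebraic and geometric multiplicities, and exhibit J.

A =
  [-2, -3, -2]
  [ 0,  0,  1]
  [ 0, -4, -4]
J_3(-2)

The characteristic polynomial is
  det(x·I − A) = x^3 + 6*x^2 + 12*x + 8 = (x + 2)^3

Eigenvalues and multiplicities (the geometric multiplicity of λ is n − rank(A − λI), which equals the number of Jordan blocks for λ):
  λ = -2: algebraic multiplicity = 3, geometric multiplicity = 1

Determining the block sizes for each eigenvalue:
  λ = -2: one block (gm = 1), so the single block has size am = 3 → block sizes [3]

Assembling the blocks gives a Jordan form
J =
  [-2,  1,  0]
  [ 0, -2,  1]
  [ 0,  0, -2]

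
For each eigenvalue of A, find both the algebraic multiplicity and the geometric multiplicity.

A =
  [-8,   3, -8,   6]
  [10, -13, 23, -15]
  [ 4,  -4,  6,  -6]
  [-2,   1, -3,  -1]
λ = -4: alg = 4, geom = 2

Step 1 — factor the characteristic polynomial to read off the algebraic multiplicities:
  χ_A(x) = (x + 4)^4

Step 2 — compute geometric multiplicities via the rank-nullity identity g(λ) = n − rank(A − λI):
  rank(A − (-4)·I) = 2, so dim ker(A − (-4)·I) = n − 2 = 2

Summary:
  λ = -4: algebraic multiplicity = 4, geometric multiplicity = 2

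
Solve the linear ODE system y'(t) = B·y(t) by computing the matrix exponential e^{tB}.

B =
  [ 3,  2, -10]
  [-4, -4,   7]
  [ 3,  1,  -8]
e^{tB} =
  [-t^2*exp(-3*t) + 6*t*exp(-3*t) + exp(-3*t), 2*t*exp(-3*t), 2*t^2*exp(-3*t) - 10*t*exp(-3*t)]
  [t^2*exp(-3*t)/2 - 4*t*exp(-3*t), -t*exp(-3*t) + exp(-3*t), -t^2*exp(-3*t) + 7*t*exp(-3*t)]
  [-t^2*exp(-3*t)/2 + 3*t*exp(-3*t), t*exp(-3*t), t^2*exp(-3*t) - 5*t*exp(-3*t) + exp(-3*t)]

Strategy: write B = P · J · P⁻¹ where J is a Jordan canonical form, so e^{tB} = P · e^{tJ} · P⁻¹, and e^{tJ} can be computed block-by-block.

B has Jordan form
J =
  [-3,  1,  0]
  [ 0, -3,  1]
  [ 0,  0, -3]
(up to reordering of blocks).

Per-block formulas:
  For a 3×3 Jordan block J_3(-3): exp(t · J_3(-3)) = e^(-3t)·(I + t·N + (t^2/2)·N^2), where N is the 3×3 nilpotent shift.

After assembling e^{tJ} and conjugating by P, we get:

e^{tB} =
  [-t^2*exp(-3*t) + 6*t*exp(-3*t) + exp(-3*t), 2*t*exp(-3*t), 2*t^2*exp(-3*t) - 10*t*exp(-3*t)]
  [t^2*exp(-3*t)/2 - 4*t*exp(-3*t), -t*exp(-3*t) + exp(-3*t), -t^2*exp(-3*t) + 7*t*exp(-3*t)]
  [-t^2*exp(-3*t)/2 + 3*t*exp(-3*t), t*exp(-3*t), t^2*exp(-3*t) - 5*t*exp(-3*t) + exp(-3*t)]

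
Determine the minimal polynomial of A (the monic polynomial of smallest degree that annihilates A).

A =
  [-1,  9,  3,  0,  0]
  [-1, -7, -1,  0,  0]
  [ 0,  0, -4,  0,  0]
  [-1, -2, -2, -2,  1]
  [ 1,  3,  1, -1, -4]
x^4 + 14*x^3 + 73*x^2 + 168*x + 144

The characteristic polynomial is χ_A(x) = (x + 3)^2*(x + 4)^3, so the eigenvalues are known. The minimal polynomial is
  m_A(x) = Π_λ (x − λ)^{k_λ}
where k_λ is the size of the *largest* Jordan block for λ (equivalently, the smallest k with (A − λI)^k v = 0 for every generalised eigenvector v of λ).

  λ = -4: largest Jordan block has size 2, contributing (x + 4)^2
  λ = -3: largest Jordan block has size 2, contributing (x + 3)^2

So m_A(x) = (x + 3)^2*(x + 4)^2 = x^4 + 14*x^3 + 73*x^2 + 168*x + 144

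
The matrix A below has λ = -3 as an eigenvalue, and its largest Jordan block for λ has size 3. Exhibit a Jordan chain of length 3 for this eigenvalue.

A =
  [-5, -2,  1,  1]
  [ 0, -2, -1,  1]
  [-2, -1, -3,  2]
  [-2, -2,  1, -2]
A Jordan chain for λ = -3 of length 3:
v_1 = (-1, 0, -1, -1)ᵀ
v_2 = (-2, 1, -1, -2)ᵀ
v_3 = (0, 1, 0, 0)ᵀ

Let N = A − (-3)·I. We want v_3 with N^3 v_3 = 0 but N^2 v_3 ≠ 0; then v_{j-1} := N · v_j for j = 3, …, 2.

Pick v_3 = (0, 1, 0, 0)ᵀ.
Then v_2 = N · v_3 = (-2, 1, -1, -2)ᵀ.
Then v_1 = N · v_2 = (-1, 0, -1, -1)ᵀ.

Sanity check: (A − (-3)·I) v_1 = (0, 0, 0, 0)ᵀ = 0. ✓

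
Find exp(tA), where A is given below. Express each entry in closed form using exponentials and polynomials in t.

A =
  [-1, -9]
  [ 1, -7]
e^{tA} =
  [3*t*exp(-4*t) + exp(-4*t), -9*t*exp(-4*t)]
  [t*exp(-4*t), -3*t*exp(-4*t) + exp(-4*t)]

Strategy: write A = P · J · P⁻¹ where J is a Jordan canonical form, so e^{tA} = P · e^{tJ} · P⁻¹, and e^{tJ} can be computed block-by-block.

A has Jordan form
J =
  [-4,  1]
  [ 0, -4]
(up to reordering of blocks).

Per-block formulas:
  For a 2×2 Jordan block J_2(-4): exp(t · J_2(-4)) = e^(-4t)·(I + t·N), where N is the 2×2 nilpotent shift.

After assembling e^{tJ} and conjugating by P, we get:

e^{tA} =
  [3*t*exp(-4*t) + exp(-4*t), -9*t*exp(-4*t)]
  [t*exp(-4*t), -3*t*exp(-4*t) + exp(-4*t)]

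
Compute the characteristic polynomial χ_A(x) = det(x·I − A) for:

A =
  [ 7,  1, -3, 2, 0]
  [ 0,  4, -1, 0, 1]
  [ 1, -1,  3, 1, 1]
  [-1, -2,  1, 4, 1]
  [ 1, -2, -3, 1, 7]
x^5 - 25*x^4 + 250*x^3 - 1250*x^2 + 3125*x - 3125

Expanding det(x·I − A) (e.g. by cofactor expansion or by noting that A is similar to its Jordan form J, which has the same characteristic polynomial as A) gives
  χ_A(x) = x^5 - 25*x^4 + 250*x^3 - 1250*x^2 + 3125*x - 3125
which factors as (x - 5)^5. The eigenvalues (with algebraic multiplicities) are λ = 5 with multiplicity 5.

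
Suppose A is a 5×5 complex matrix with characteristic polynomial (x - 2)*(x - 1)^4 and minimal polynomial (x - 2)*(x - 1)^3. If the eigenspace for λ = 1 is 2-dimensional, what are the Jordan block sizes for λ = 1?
Block sizes for λ = 1: [3, 1]

Step 1 — from the characteristic polynomial, algebraic multiplicity of λ = 1 is 4. From dim ker(A − (1)·I) = 2, there are exactly 2 Jordan blocks for λ = 1.
Step 2 — from the minimal polynomial, the factor (x − 1)^3 tells us the largest block for λ = 1 has size 3.
Step 3 — with total size 4, 2 blocks, and largest block 3, the block sizes (in nonincreasing order) are [3, 1].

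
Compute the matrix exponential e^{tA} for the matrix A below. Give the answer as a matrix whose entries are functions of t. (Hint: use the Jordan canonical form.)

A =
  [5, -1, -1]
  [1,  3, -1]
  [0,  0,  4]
e^{tA} =
  [t*exp(4*t) + exp(4*t), -t*exp(4*t), -t*exp(4*t)]
  [t*exp(4*t), -t*exp(4*t) + exp(4*t), -t*exp(4*t)]
  [0, 0, exp(4*t)]

Strategy: write A = P · J · P⁻¹ where J is a Jordan canonical form, so e^{tA} = P · e^{tJ} · P⁻¹, and e^{tJ} can be computed block-by-block.

A has Jordan form
J =
  [4, 1, 0]
  [0, 4, 0]
  [0, 0, 4]
(up to reordering of blocks).

Per-block formulas:
  For a 2×2 Jordan block J_2(4): exp(t · J_2(4)) = e^(4t)·(I + t·N), where N is the 2×2 nilpotent shift.
  For a 1×1 block at λ = 4: exp(t · [4]) = [e^(4t)].

After assembling e^{tJ} and conjugating by P, we get:

e^{tA} =
  [t*exp(4*t) + exp(4*t), -t*exp(4*t), -t*exp(4*t)]
  [t*exp(4*t), -t*exp(4*t) + exp(4*t), -t*exp(4*t)]
  [0, 0, exp(4*t)]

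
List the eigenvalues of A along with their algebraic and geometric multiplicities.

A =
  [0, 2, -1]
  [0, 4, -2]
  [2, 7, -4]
λ = 0: alg = 3, geom = 1

Step 1 — factor the characteristic polynomial to read off the algebraic multiplicities:
  χ_A(x) = x^3

Step 2 — compute geometric multiplicities via the rank-nullity identity g(λ) = n − rank(A − λI):
  rank(A − (0)·I) = 2, so dim ker(A − (0)·I) = n − 2 = 1

Summary:
  λ = 0: algebraic multiplicity = 3, geometric multiplicity = 1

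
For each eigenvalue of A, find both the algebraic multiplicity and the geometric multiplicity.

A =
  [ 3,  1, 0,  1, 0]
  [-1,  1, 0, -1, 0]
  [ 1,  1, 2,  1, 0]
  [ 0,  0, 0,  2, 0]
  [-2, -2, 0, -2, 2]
λ = 2: alg = 5, geom = 4

Step 1 — factor the characteristic polynomial to read off the algebraic multiplicities:
  χ_A(x) = (x - 2)^5

Step 2 — compute geometric multiplicities via the rank-nullity identity g(λ) = n − rank(A − λI):
  rank(A − (2)·I) = 1, so dim ker(A − (2)·I) = n − 1 = 4

Summary:
  λ = 2: algebraic multiplicity = 5, geometric multiplicity = 4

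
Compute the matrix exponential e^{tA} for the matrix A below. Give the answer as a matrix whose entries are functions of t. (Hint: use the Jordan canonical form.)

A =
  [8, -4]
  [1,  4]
e^{tA} =
  [2*t*exp(6*t) + exp(6*t), -4*t*exp(6*t)]
  [t*exp(6*t), -2*t*exp(6*t) + exp(6*t)]

Strategy: write A = P · J · P⁻¹ where J is a Jordan canonical form, so e^{tA} = P · e^{tJ} · P⁻¹, and e^{tJ} can be computed block-by-block.

A has Jordan form
J =
  [6, 1]
  [0, 6]
(up to reordering of blocks).

Per-block formulas:
  For a 2×2 Jordan block J_2(6): exp(t · J_2(6)) = e^(6t)·(I + t·N), where N is the 2×2 nilpotent shift.

After assembling e^{tJ} and conjugating by P, we get:

e^{tA} =
  [2*t*exp(6*t) + exp(6*t), -4*t*exp(6*t)]
  [t*exp(6*t), -2*t*exp(6*t) + exp(6*t)]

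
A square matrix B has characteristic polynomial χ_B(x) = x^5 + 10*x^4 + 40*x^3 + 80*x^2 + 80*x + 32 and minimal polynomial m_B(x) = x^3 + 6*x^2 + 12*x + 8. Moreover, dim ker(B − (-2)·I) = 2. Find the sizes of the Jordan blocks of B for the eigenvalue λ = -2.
Block sizes for λ = -2: [3, 2]

Step 1 — from the characteristic polynomial, algebraic multiplicity of λ = -2 is 5. From dim ker(B − (-2)·I) = 2, there are exactly 2 Jordan blocks for λ = -2.
Step 2 — from the minimal polynomial, the factor (x + 2)^3 tells us the largest block for λ = -2 has size 3.
Step 3 — with total size 5, 2 blocks, and largest block 3, the block sizes (in nonincreasing order) are [3, 2].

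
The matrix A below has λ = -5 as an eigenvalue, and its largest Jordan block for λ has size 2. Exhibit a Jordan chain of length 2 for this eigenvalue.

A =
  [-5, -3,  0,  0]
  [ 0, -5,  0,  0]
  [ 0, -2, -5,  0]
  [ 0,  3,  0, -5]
A Jordan chain for λ = -5 of length 2:
v_1 = (-3, 0, -2, 3)ᵀ
v_2 = (0, 1, 0, 0)ᵀ

Let N = A − (-5)·I. We want v_2 with N^2 v_2 = 0 but N^1 v_2 ≠ 0; then v_{j-1} := N · v_j for j = 2, …, 2.

Pick v_2 = (0, 1, 0, 0)ᵀ.
Then v_1 = N · v_2 = (-3, 0, -2, 3)ᵀ.

Sanity check: (A − (-5)·I) v_1 = (0, 0, 0, 0)ᵀ = 0. ✓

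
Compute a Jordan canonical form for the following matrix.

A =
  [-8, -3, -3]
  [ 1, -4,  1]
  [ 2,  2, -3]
J_2(-5) ⊕ J_1(-5)

The characteristic polynomial is
  det(x·I − A) = x^3 + 15*x^2 + 75*x + 125 = (x + 5)^3

Eigenvalues and multiplicities (the geometric multiplicity of λ is n − rank(A − λI), which equals the number of Jordan blocks for λ):
  λ = -5: algebraic multiplicity = 3, geometric multiplicity = 2

Determining the block sizes for each eigenvalue:
  λ = -5: 2 blocks summing to 3 forces exactly one block of size 2 and the rest size 1 → block sizes [2, 1]

Assembling the blocks gives a Jordan form
J =
  [-5,  1,  0]
  [ 0, -5,  0]
  [ 0,  0, -5]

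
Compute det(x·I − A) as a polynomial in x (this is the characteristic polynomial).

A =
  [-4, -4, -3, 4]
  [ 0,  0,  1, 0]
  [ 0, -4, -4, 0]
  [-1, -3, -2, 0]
x^4 + 8*x^3 + 24*x^2 + 32*x + 16

Expanding det(x·I − A) (e.g. by cofactor expansion or by noting that A is similar to its Jordan form J, which has the same characteristic polynomial as A) gives
  χ_A(x) = x^4 + 8*x^3 + 24*x^2 + 32*x + 16
which factors as (x + 2)^4. The eigenvalues (with algebraic multiplicities) are λ = -2 with multiplicity 4.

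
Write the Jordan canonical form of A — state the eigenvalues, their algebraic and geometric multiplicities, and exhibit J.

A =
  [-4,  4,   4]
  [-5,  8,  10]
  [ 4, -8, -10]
J_2(-2) ⊕ J_1(-2)

The characteristic polynomial is
  det(x·I − A) = x^3 + 6*x^2 + 12*x + 8 = (x + 2)^3

Eigenvalues and multiplicities (the geometric multiplicity of λ is n − rank(A − λI), which equals the number of Jordan blocks for λ):
  λ = -2: algebraic multiplicity = 3, geometric multiplicity = 2

Determining the block sizes for each eigenvalue:
  λ = -2: 2 blocks summing to 3 forces exactly one block of size 2 and the rest size 1 → block sizes [2, 1]

Assembling the blocks gives a Jordan form
J =
  [-2,  1,  0]
  [ 0, -2,  0]
  [ 0,  0, -2]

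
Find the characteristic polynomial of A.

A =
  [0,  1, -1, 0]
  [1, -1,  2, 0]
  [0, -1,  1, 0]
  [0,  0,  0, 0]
x^4

Expanding det(x·I − A) (e.g. by cofactor expansion or by noting that A is similar to its Jordan form J, which has the same characteristic polynomial as A) gives
  χ_A(x) = x^4
which factors as x^4. The eigenvalues (with algebraic multiplicities) are λ = 0 with multiplicity 4.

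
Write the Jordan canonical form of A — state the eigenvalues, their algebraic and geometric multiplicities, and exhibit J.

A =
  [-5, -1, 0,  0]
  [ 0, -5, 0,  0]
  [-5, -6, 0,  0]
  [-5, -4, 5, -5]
J_2(-5) ⊕ J_1(-5) ⊕ J_1(0)

The characteristic polynomial is
  det(x·I − A) = x^4 + 15*x^3 + 75*x^2 + 125*x = x*(x + 5)^3

Eigenvalues and multiplicities (the geometric multiplicity of λ is n − rank(A − λI), which equals the number of Jordan blocks for λ):
  λ = -5: algebraic multiplicity = 3, geometric multiplicity = 2
  λ = 0: algebraic multiplicity = 1, geometric multiplicity = 1

Determining the block sizes for each eigenvalue:
  λ = -5: 2 blocks summing to 3 forces exactly one block of size 2 and the rest size 1 → block sizes [2, 1]
  λ = 0: one block (gm = 1), so the single block has size am = 1 → block sizes [1]

Assembling the blocks gives a Jordan form
J =
  [-5,  1,  0, 0]
  [ 0, -5,  0, 0]
  [ 0,  0, -5, 0]
  [ 0,  0,  0, 0]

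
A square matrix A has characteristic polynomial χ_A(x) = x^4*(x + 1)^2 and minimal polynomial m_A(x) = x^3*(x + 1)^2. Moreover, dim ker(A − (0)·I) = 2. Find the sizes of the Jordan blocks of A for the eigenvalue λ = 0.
Block sizes for λ = 0: [3, 1]

Step 1 — from the characteristic polynomial, algebraic multiplicity of λ = 0 is 4. From dim ker(A − (0)·I) = 2, there are exactly 2 Jordan blocks for λ = 0.
Step 2 — from the minimal polynomial, the factor (x − 0)^3 tells us the largest block for λ = 0 has size 3.
Step 3 — with total size 4, 2 blocks, and largest block 3, the block sizes (in nonincreasing order) are [3, 1].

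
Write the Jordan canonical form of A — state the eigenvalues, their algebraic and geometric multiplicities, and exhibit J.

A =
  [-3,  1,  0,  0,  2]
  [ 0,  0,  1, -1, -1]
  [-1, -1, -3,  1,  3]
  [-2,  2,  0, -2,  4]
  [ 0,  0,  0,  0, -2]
J_3(-2) ⊕ J_1(-2) ⊕ J_1(-2)

The characteristic polynomial is
  det(x·I − A) = x^5 + 10*x^4 + 40*x^3 + 80*x^2 + 80*x + 32 = (x + 2)^5

Eigenvalues and multiplicities (the geometric multiplicity of λ is n − rank(A − λI), which equals the number of Jordan blocks for λ):
  λ = -2: algebraic multiplicity = 5, geometric multiplicity = 3

Determining the block sizes for each eigenvalue:
  λ = -2: with am = 5 and gm = 3, the partition is not yet determined (e.g. several partitions of 5 into 3 parts exist). Let N = A − (-2)·I. Computing rank(N^1) = 2, rank(N^2) = 1, rank(N^3) = 0; the number of blocks of size ≥ j is rank(N^{j−1}) − rank(N^j), giving [3, 1, 1]. So we have 1 block(s) of size 3, 2 block(s) of size 1 → block sizes [3, 1, 1]

Assembling the blocks gives a Jordan form
J =
  [-2,  1,  0,  0,  0]
  [ 0, -2,  1,  0,  0]
  [ 0,  0, -2,  0,  0]
  [ 0,  0,  0, -2,  0]
  [ 0,  0,  0,  0, -2]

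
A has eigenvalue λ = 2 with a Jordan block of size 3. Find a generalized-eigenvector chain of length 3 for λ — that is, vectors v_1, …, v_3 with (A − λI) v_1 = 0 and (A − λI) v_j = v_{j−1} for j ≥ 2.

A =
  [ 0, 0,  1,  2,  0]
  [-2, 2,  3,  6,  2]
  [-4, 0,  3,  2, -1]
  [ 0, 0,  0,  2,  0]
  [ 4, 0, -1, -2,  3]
A Jordan chain for λ = 2 of length 3:
v_1 = (-1, -1, -2, 0, 2)ᵀ
v_2 = (1, 3, 1, 0, -1)ᵀ
v_3 = (0, 0, 1, 0, 0)ᵀ

Let N = A − (2)·I. We want v_3 with N^3 v_3 = 0 but N^2 v_3 ≠ 0; then v_{j-1} := N · v_j for j = 3, …, 2.

Pick v_3 = (0, 0, 1, 0, 0)ᵀ.
Then v_2 = N · v_3 = (1, 3, 1, 0, -1)ᵀ.
Then v_1 = N · v_2 = (-1, -1, -2, 0, 2)ᵀ.

Sanity check: (A − (2)·I) v_1 = (0, 0, 0, 0, 0)ᵀ = 0. ✓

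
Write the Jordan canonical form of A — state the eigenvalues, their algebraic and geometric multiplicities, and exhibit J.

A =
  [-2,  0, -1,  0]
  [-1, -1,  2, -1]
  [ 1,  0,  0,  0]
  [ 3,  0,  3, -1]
J_2(-1) ⊕ J_2(-1)

The characteristic polynomial is
  det(x·I − A) = x^4 + 4*x^3 + 6*x^2 + 4*x + 1 = (x + 1)^4

Eigenvalues and multiplicities (the geometric multiplicity of λ is n − rank(A − λI), which equals the number of Jordan blocks for λ):
  λ = -1: algebraic multiplicity = 4, geometric multiplicity = 2

Determining the block sizes for each eigenvalue:
  λ = -1: with am = 4 and gm = 2, the partition is not yet determined (e.g. several partitions of 4 into 2 parts exist). Let N = A − (-1)·I. Computing rank(N^1) = 2, rank(N^2) = 0; the number of blocks of size ≥ j is rank(N^{j−1}) − rank(N^j), giving [2, 2]. So we have 2 block(s) of size 2 → block sizes [2, 2]

Assembling the blocks gives a Jordan form
J =
  [-1,  1,  0,  0]
  [ 0, -1,  0,  0]
  [ 0,  0, -1,  1]
  [ 0,  0,  0, -1]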